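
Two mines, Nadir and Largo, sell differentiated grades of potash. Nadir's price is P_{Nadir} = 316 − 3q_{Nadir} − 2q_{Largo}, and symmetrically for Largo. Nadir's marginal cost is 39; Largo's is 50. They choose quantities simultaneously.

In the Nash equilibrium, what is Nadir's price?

Mine Nadir's profit: π = q_{Nadir}(316 − 3q_{Nadir} − 2q_{Largo}) − 39q_{Nadir}.
∂π/∂q_{Nadir} = 277 − 6q_{Nadir} − 2q_{Largo} = 0 ⇒ q_{Nadir} = 277/6 − (1/3)q_{Largo}.
Similarly q_{Largo} = 133/3 − (1/3)q_{Nadir}.
Plugging q_{Largo} into Nadir's best response: q_{Nadir} = 277/6 − (1/3)(133/3 − (1/3)q_{Nadir}) ⇒ (8/9)q_{Nadir} = 565/18, so q_{Nadir} = 35.3125.
Then q_{Largo} = 133/3 − (1/3)·35.3125 = 32.5625.
P_{Nadir} = 316 − 3·35.3125 − 2·32.5625 = 144.9375.

144.9375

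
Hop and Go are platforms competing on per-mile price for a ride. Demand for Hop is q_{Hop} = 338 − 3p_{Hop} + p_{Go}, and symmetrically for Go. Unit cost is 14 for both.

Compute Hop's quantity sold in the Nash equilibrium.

Hop's profit: π = (p_{Hop} − 14)(338 − 3p_{Hop} + p_{Go}).
∂π/∂p_{Hop} = 380 − 6p_{Hop} + p_{Go} = 0 ⇒ p_{Hop} = 190/3 + (1/6)p_{Go}.
By symmetry p_{Go} = p_{Hop}; substituting into the reaction function, (5/6)p_{Hop} = 190/3 and p_{Hop} = 76.
q_{Hop} = 338 − 3·76 + 76 = 186.

186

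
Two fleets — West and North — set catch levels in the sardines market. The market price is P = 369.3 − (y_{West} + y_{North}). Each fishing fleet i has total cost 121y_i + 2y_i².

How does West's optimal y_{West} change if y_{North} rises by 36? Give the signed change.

-6

Fishing fleet West's profit: π = y_{West}(369.3 − (y_{West} + y_{North})) − 121y_{West} − 2y_{West}².
∂π/∂y_{West} = 248.3 − 6y_{West} − y_{North} = 0, so y_{West} = 2483/60 − (1/6)y_{North}.
The reaction-function slope is −1/6, so a 36-unit rise in y_{North} moves y_{West} by −1/6 × 36 = −6. West's best response falls — the actions are strategic substitutes.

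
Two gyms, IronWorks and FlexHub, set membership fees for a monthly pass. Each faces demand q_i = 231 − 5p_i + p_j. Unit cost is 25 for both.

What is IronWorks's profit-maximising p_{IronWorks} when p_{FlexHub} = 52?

40.8

IronWorks's profit: π = (p_{IronWorks} − 25)(231 − 5p_{IronWorks} + p_{FlexHub}).
∂π/∂p_{IronWorks} = 356 − 10p_{IronWorks} + p_{FlexHub} = 0 ⇒ p_{IronWorks} = 35.6 + 0.1p_{FlexHub}.
At p_{FlexHub} = 52: p_{IronWorks} = 35.6 + 0.1·52 = 40.8.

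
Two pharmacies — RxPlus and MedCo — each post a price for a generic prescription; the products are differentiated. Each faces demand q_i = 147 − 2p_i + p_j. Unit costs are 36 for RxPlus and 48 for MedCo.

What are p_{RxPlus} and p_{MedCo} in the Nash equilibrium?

74.6, 79.4

RxPlus's profit: π = (p_{RxPlus} − 36)(147 − 2p_{RxPlus} + p_{MedCo}).
∂π/∂p_{RxPlus} = 219 − 4p_{RxPlus} + p_{MedCo} = 0 ⇒ p_{RxPlus} = 54.75 + 0.25p_{MedCo}.
Similarly p_{MedCo} = 60.75 + 0.25p_{RxPlus}.
Substituting the second reaction function into the first: p_{RxPlus} = 54.75 + 0.25(60.75 + 0.25p_{RxPlus}), which gives 0.9375p_{RxPlus} = 69.9375 ⇒ p_{RxPlus} = 74.6.
Then p_{MedCo} = 60.75 + 0.25·74.6 = 79.4.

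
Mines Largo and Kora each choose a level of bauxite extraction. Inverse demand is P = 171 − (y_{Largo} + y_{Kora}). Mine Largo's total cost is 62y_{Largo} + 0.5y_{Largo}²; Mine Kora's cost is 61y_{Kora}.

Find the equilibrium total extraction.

Mine Largo's profit: π = y_{Largo}(171 − (y_{Largo} + y_{Kora})) − 62y_{Largo} − 0.5y_{Largo}².
∂π/∂y_{Largo} = 109 − 3y_{Largo} − y_{Kora} = 0, so y_{Largo} = 109/3 − (1/3)y_{Kora}.
For Kora: ∂π/∂y_{Kora} = 110 − 2y_{Kora} − y_{Largo} = 0 ⇒ y_{Kora} = 55 − 0.5y_{Largo}.
Plugging y_{Kora} into Largo's best response: y_{Largo} = 109/3 − (1/3)(55 − 0.5y_{Largo}) ⇒ (5/6)y_{Largo} = 18, so y_{Largo} = 21.6.
Then y_{Kora} = 55 − 0.5·21.6 = 44.2.
Total extraction: 21.6 + 44.2 = 65.8.

65.8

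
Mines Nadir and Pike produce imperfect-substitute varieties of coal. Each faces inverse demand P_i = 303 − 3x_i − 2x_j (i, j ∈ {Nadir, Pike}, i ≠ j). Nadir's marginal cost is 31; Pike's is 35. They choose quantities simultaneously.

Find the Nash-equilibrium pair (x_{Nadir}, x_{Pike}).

34.25, 33.25

Mine Nadir's profit: π = x_{Nadir}(303 − 3x_{Nadir} − 2x_{Pike}) − 31x_{Nadir}.
∂π/∂x_{Nadir} = 272 − 6x_{Nadir} − 2x_{Pike} = 0 ⇒ x_{Nadir} = 136/3 − (1/3)x_{Pike}.
Similarly x_{Pike} = 134/3 − (1/3)x_{Nadir}.
Plugging x_{Pike} into Nadir's best response: x_{Nadir} = 136/3 − (1/3)(134/3 − (1/3)x_{Nadir}) ⇒ (8/9)x_{Nadir} = 274/9, so x_{Nadir} = 34.25.
Then x_{Pike} = 134/3 − (1/3)·34.25 = 33.25.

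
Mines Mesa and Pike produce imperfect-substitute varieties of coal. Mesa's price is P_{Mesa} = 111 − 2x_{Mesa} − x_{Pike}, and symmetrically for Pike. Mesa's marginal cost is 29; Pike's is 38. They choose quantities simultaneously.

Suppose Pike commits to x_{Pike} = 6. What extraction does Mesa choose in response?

Mine Mesa's profit: π = x_{Mesa}(111 − 2x_{Mesa} − x_{Pike}) − 29x_{Mesa}.
∂π/∂x_{Mesa} = 82 − 4x_{Mesa} − x_{Pike} = 0 ⇒ x_{Mesa} = 20.5 − 0.25x_{Pike}.
At x_{Pike} = 6: x_{Mesa} = 20.5 − 0.25·6 = 19.

19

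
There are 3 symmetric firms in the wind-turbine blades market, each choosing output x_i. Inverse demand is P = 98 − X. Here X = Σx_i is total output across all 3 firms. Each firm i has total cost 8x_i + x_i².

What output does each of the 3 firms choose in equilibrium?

15

A representative firm's profit is π_i = x_i(98 − X) − 8x_i − x_i², with X = x_i + Σ_{j≠i} x_j.
First-order condition: 90 − 4x_i − Σ_{j≠i} x_j = 0.
With identical firms, set every x_j = x: then 90 − 4x − 2x = 0, i.e. x = 90/6 = 15.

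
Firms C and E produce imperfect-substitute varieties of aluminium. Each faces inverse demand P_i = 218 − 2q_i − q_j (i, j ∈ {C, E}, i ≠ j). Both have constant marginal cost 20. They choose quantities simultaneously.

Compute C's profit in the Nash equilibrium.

Firm C's profit: π = q_C(218 − 2q_C − q_E) − 20q_C.
∂π/∂q_C = 198 − 4q_C − q_E = 0 ⇒ q_C = 49.5 − 0.25q_E.
The game is symmetric, so in equilibrium q_E = q_C: the reaction function gives 1.25q_C = 49.5, hence q_C = 39.6.
P_C = 218 − 2·39.6 − 39.6 = 99.2.
Profit = (99.2 − 20)·39.6 = 3136.32.

3136.32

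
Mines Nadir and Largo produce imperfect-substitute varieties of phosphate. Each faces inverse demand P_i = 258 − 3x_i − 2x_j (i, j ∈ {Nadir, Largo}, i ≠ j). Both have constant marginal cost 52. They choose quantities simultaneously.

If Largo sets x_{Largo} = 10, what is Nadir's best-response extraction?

31

Mine Nadir's profit: π = x_{Nadir}(258 − 3x_{Nadir} − 2x_{Largo}) − 52x_{Nadir}.
∂π/∂x_{Nadir} = 206 − 6x_{Nadir} − 2x_{Largo} = 0 ⇒ x_{Nadir} = 103/3 − (1/3)x_{Largo}.
At x_{Largo} = 10: x_{Nadir} = 103/3 − (1/3)·10 = 31.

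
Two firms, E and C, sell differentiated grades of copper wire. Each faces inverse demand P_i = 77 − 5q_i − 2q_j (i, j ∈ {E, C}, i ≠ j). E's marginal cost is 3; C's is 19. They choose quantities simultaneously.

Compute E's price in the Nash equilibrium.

35.5

Firm E's profit: π = q_E(77 − 5q_E − 2q_C) − 3q_E.
∂π/∂q_E = 74 − 10q_E − 2q_C = 0 ⇒ q_E = 7.4 − 0.2q_C.
Similarly q_C = 5.8 − 0.2q_E.
Substituting the second reaction function into the first: q_E = 7.4 − 0.2(5.8 − 0.2q_E), which gives 0.96q_E = 6.24 ⇒ q_E = 6.5.
Then q_C = 5.8 − 0.2·6.5 = 4.5.
P_E = 77 − 5·6.5 − 2·4.5 = 35.5.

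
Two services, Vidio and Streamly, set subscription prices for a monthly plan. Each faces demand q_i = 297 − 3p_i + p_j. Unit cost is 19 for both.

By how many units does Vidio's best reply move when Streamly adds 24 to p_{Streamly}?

Vidio's profit: π = (p_{Vidio} − 19)(297 − 3p_{Vidio} + p_{Streamly}).
∂π/∂p_{Vidio} = 354 − 6p_{Vidio} + p_{Streamly} = 0 ⇒ p_{Vidio} = 59 + (1/6)p_{Streamly}.
The reaction-function slope is 1/6, so a 24-unit rise in p_{Streamly} moves p_{Vidio} by 1/6 × 24 = 4. Vidio's best response rises — the actions are strategic complements.

4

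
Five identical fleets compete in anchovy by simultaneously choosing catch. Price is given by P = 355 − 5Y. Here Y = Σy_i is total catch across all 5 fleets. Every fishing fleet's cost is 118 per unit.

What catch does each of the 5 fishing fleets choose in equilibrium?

7.9

A representative fishing fleet's profit is π_i = y_i(355 − 5Y) − 118y_i, with Y = y_i + Σ_{j≠i} y_j.
First-order condition: 237 − 10y_i − 5Σ_{j≠i} y_j = 0.
Imposing symmetry (y_j = y for all j) turns Σ_{j≠i} y_j into 4y, so 237 = 30y and y = 7.9.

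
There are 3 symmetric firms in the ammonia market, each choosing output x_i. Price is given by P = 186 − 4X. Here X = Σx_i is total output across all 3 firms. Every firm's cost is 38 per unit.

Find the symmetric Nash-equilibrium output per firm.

A representative firm's profit is π_i = x_i(186 − 4X) − 38x_i, with X = x_i + Σ_{j≠i} x_j.
First-order condition: 148 − 8x_i − 4Σ_{j≠i} x_j = 0.
In a symmetric equilibrium every firm chooses the same x, so Σ_{j≠i} x_j = 2x. The condition becomes 148 − 16x = 0, giving x = 148/16 = 9.25.

9.25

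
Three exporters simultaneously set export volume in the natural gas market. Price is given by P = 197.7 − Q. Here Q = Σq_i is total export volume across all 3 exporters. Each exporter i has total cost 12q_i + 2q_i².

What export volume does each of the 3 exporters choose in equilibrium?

A representative exporter's profit is π_i = q_i(197.7 − Q) − 12q_i − 2q_i², with Q = q_i + Σ_{j≠i} q_j.
First-order condition: 185.7 − 6q_i − Σ_{j≠i} q_j = 0.
Imposing symmetry (q_j = q for all j) turns Σ_{j≠i} q_j into 2q, so 185.7 = 8q and q = 23.2125.

23.2125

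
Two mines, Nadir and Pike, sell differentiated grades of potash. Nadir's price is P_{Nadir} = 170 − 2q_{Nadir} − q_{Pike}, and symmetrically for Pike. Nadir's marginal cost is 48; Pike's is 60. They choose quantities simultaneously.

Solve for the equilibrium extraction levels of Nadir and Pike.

Mine Nadir's profit: π = q_{Nadir}(170 − 2q_{Nadir} − q_{Pike}) − 48q_{Nadir}.
∂π/∂q_{Nadir} = 122 − 4q_{Nadir} − q_{Pike} = 0 ⇒ q_{Nadir} = 30.5 − 0.25q_{Pike}.
Similarly q_{Pike} = 27.5 − 0.25q_{Nadir}.
Solving the two reaction functions simultaneously: (1 − (−0.25)(−0.25))q_{Nadir} = 30.5 − 0.25·27.5, so 0.9375q_{Nadir} = 23.625 and q_{Nadir} = 25.2.
Then q_{Pike} = 27.5 − 0.25·25.2 = 21.2.

25.2, 21.2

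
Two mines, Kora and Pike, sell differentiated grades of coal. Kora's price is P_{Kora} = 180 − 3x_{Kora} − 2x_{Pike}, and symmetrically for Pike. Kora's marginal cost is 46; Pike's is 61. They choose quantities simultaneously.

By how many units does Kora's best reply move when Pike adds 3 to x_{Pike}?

Mine Kora's profit: π = x_{Kora}(180 − 3x_{Kora} − 2x_{Pike}) − 46x_{Kora}.
∂π/∂x_{Kora} = 134 − 6x_{Kora} − 2x_{Pike} = 0 ⇒ x_{Kora} = 67/3 − (1/3)x_{Pike}.
The reaction-function slope is −1/3, so a 3-unit rise in x_{Pike} moves x_{Kora} by −1/3 × 3 = −1. Kora's best response falls — the actions are strategic substitutes.

-1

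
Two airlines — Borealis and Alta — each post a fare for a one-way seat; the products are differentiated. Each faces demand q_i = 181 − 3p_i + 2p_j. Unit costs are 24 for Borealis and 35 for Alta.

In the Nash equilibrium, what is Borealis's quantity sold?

123.9375

Borealis's profit: π = (p_{Borealis} − 24)(181 − 3p_{Borealis} + 2p_{Alta}).
∂π/∂p_{Borealis} = 253 − 6p_{Borealis} + 2p_{Alta} = 0 ⇒ p_{Borealis} = 253/6 + (1/3)p_{Alta}.
Similarly p_{Alta} = 143/3 + (1/3)p_{Borealis}.
Solving the two reaction functions simultaneously: (1 − (1/3)(1/3))p_{Borealis} = 253/6 + (1/3)·(143/3), so (8/9)p_{Borealis} = 1045/18 and p_{Borealis} = 65.3125.
Then p_{Alta} = 143/3 + (1/3)·65.3125 = 69.4375.
q_{Borealis} = 181 − 3·65.3125 + 2·69.4375 = 123.9375.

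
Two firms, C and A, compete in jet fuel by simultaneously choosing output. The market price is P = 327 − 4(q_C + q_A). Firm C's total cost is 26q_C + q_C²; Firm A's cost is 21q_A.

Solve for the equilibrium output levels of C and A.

Firm C's profit: π = q_C(327 − 4(q_C + q_A)) − 26q_C − q_C².
∂π/∂q_C = 301 − 10q_C − 4q_A = 0, so q_C = 30.1 − 0.4q_A.
For A: ∂π/∂q_A = 306 − 8q_A − 4q_C = 0 ⇒ q_A = 38.25 − 0.5q_C.
Plugging q_A into C's best response: q_C = 30.1 − 0.4(38.25 − 0.5q_C) ⇒ 0.8q_C = 14.8, so q_C = 18.5.
Then q_A = 38.25 − 0.5·18.5 = 29.

18.5, 29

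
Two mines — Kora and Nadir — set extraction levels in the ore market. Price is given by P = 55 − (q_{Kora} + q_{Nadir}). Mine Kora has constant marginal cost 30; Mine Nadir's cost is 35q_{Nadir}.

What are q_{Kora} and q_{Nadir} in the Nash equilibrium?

Mine Kora's profit: π = q_{Kora}(55 − (q_{Kora} + q_{Nadir})) − 30q_{Kora}.
∂π/∂q_{Kora} = 25 − 2q_{Kora} − q_{Nadir} = 0, so q_{Kora} = 12.5 − 0.5q_{Nadir}.
By the same steps for Nadir: q_{Nadir} = 10 − 0.5q_{Kora}.
Solving the two reaction functions simultaneously: (1 − (−0.5)(−0.5))q_{Kora} = 12.5 − 0.5·10, so 0.75q_{Kora} = 7.5 and q_{Kora} = 10.
Then q_{Nadir} = 10 − 0.5·10 = 5.

10, 5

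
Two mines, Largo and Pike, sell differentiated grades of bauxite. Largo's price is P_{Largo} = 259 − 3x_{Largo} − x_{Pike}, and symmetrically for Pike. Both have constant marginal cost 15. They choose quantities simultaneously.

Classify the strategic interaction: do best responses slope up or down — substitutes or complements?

Mine Largo's profit: π = x_{Largo}(259 − 3x_{Largo} − x_{Pike}) − 15x_{Largo}.
∂π/∂x_{Largo} = 244 − 6x_{Largo} − x_{Pike} = 0 ⇒ x_{Largo} = 122/3 − (1/6)x_{Pike}.
The best-response slope dx_{Largo}/dx_{Pike} = −1/6 < 0: the reaction function is downward-sloping, so the choices are strategic substitutes.

strategic substitutes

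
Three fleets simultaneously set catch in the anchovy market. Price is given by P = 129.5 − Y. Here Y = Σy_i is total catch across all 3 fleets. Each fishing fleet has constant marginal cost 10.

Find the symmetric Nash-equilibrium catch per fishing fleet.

A representative fishing fleet's profit is π_i = y_i(129.5 − Y) − 10y_i, with Y = y_i + Σ_{j≠i} y_j.
First-order condition: 119.5 − 2y_i − Σ_{j≠i} y_j = 0.
In a symmetric equilibrium every fishing fleet chooses the same y, so Σ_{j≠i} y_j = 2y. The condition becomes 119.5 − 4y = 0, giving y = 119.5/4 = 29.875.

29.875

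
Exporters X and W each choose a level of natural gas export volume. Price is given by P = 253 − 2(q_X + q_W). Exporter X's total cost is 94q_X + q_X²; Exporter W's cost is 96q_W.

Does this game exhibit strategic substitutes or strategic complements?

strategic substitutes

Exporter X's profit: π = q_X(253 − 2(q_X + q_W)) − 94q_X − q_X².
∂π/∂q_X = 159 − 6q_X − 2q_W = 0, so q_X = 26.5 − (1/3)q_W.
The best-response slope dq_X/dq_W = −1/3 < 0: the reaction function is downward-sloping, so the choices are strategic substitutes.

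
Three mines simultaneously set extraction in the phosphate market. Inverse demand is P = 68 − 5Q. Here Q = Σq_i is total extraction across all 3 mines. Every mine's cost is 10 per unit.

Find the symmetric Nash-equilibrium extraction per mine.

2.9

A representative mine's profit is π_i = q_i(68 − 5Q) − 10q_i, with Q = q_i + Σ_{j≠i} q_j.
First-order condition: 58 − 10q_i − 5Σ_{j≠i} q_j = 0.
In a symmetric equilibrium every mine chooses the same q, so Σ_{j≠i} q_j = 2q. The condition becomes 58 − 20q = 0, giving q = 58/20 = 2.9.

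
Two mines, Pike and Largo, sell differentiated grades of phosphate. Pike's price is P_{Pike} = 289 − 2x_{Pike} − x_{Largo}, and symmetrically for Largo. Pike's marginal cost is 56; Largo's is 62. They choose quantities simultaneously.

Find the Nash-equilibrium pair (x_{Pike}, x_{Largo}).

47, 45

Mine Pike's profit: π = x_{Pike}(289 − 2x_{Pike} − x_{Largo}) − 56x_{Pike}.
∂π/∂x_{Pike} = 233 − 4x_{Pike} − x_{Largo} = 0 ⇒ x_{Pike} = 58.25 − 0.25x_{Largo}.
Similarly x_{Largo} = 56.75 − 0.25x_{Pike}.
Solving the two reaction functions simultaneously: (1 − (−0.25)(−0.25))x_{Pike} = 58.25 − 0.25·56.75, so 0.9375x_{Pike} = 44.0625 and x_{Pike} = 47.
Then x_{Largo} = 56.75 − 0.25·47 = 45.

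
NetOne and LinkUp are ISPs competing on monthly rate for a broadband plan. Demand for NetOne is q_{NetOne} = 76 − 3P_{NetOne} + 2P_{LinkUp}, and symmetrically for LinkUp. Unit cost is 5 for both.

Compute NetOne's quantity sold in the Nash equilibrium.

53.25

NetOne's profit: π = (P_{NetOne} − 5)(76 − 3P_{NetOne} + 2P_{LinkUp}).
∂π/∂P_{NetOne} = 91 − 6P_{NetOne} + 2P_{LinkUp} = 0 ⇒ P_{NetOne} = 91/6 + (1/3)P_{LinkUp}.
The game is symmetric, so in equilibrium P_{LinkUp} = P_{NetOne}: the reaction function gives (2/3)P_{NetOne} = 91/6, hence P_{NetOne} = 22.75.
q_{NetOne} = 76 − 3·22.75 + 2·22.75 = 53.25.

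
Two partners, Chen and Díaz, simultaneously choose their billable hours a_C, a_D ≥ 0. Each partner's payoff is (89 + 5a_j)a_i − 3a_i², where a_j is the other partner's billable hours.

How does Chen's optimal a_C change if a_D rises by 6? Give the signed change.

5

Chen's payoff is (89 + 5a_D)a_C − 3a_C².
∂π/∂a_C = 89 + 5a_D − 6a_C = 0, so a_C = 89/6 + (5/6)a_D.
The reaction-function slope is 5/6, so a 6-unit rise in a_D moves a_C by 5/6 × 6 = 5. Chen's best response rises — the actions are strategic complements.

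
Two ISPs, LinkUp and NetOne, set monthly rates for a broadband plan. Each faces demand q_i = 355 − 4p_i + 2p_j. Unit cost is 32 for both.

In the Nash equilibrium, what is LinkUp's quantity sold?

194

LinkUp's profit: π = (p_{LinkUp} − 32)(355 − 4p_{LinkUp} + 2p_{NetOne}).
∂π/∂p_{LinkUp} = 483 − 8p_{LinkUp} + 2p_{NetOne} = 0 ⇒ p_{LinkUp} = 60.375 + 0.25p_{NetOne}.
By symmetry p_{NetOne} = p_{LinkUp}; substituting into the reaction function, 0.75p_{LinkUp} = 60.375 and p_{LinkUp} = 80.5.
q_{LinkUp} = 355 − 4·80.5 + 2·80.5 = 194.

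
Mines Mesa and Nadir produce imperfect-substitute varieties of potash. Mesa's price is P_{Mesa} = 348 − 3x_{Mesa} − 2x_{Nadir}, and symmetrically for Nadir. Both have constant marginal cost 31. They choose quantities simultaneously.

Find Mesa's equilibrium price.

Mine Mesa's profit: π = x_{Mesa}(348 − 3x_{Mesa} − 2x_{Nadir}) − 31x_{Mesa}.
∂π/∂x_{Mesa} = 317 − 6x_{Mesa} − 2x_{Nadir} = 0 ⇒ x_{Mesa} = 317/6 − (1/3)x_{Nadir}.
The game is symmetric, so in equilibrium x_{Nadir} = x_{Mesa}: the reaction function gives (4/3)x_{Mesa} = 317/6, hence x_{Mesa} = 39.625.
P_{Mesa} = 348 − 3·39.625 − 2·39.625 = 149.875.

149.875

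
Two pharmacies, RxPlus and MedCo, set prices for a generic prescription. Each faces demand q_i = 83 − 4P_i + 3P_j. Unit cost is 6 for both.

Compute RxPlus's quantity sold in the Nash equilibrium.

61.6

RxPlus's profit: π = (P_{RxPlus} − 6)(83 − 4P_{RxPlus} + 3P_{MedCo}).
∂π/∂P_{RxPlus} = 107 − 8P_{RxPlus} + 3P_{MedCo} = 0 ⇒ P_{RxPlus} = 13.375 + 0.375P_{MedCo}.
The game is symmetric, so in equilibrium P_{MedCo} = P_{RxPlus}: the reaction function gives 0.625P_{RxPlus} = 13.375, hence P_{RxPlus} = 21.4.
q_{RxPlus} = 83 − 4·21.4 + 3·21.4 = 61.6.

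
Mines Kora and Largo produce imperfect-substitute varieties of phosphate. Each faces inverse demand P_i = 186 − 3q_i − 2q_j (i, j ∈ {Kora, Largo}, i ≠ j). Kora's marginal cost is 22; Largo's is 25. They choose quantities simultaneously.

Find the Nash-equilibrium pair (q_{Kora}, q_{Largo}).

Mine Kora's profit: π = q_{Kora}(186 − 3q_{Kora} − 2q_{Largo}) − 22q_{Kora}.
∂π/∂q_{Kora} = 164 − 6q_{Kora} − 2q_{Largo} = 0 ⇒ q_{Kora} = 82/3 − (1/3)q_{Largo}.
Similarly q_{Largo} = 161/6 − (1/3)q_{Kora}.
Plugging q_{Largo} into Kora's best response: q_{Kora} = 82/3 − (1/3)(161/6 − (1/3)q_{Kora}) ⇒ (8/9)q_{Kora} = 331/18, so q_{Kora} = 20.6875.
Then q_{Largo} = 161/6 − (1/3)·20.6875 = 19.9375.

20.6875, 19.9375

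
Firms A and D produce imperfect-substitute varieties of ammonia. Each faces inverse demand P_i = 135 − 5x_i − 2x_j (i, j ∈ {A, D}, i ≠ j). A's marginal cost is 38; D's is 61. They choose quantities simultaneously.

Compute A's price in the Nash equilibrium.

Firm A's profit: π = x_A(135 − 5x_A − 2x_D) − 38x_A.
∂π/∂x_A = 97 − 10x_A − 2x_D = 0 ⇒ x_A = 9.7 − 0.2x_D.
Similarly x_D = 7.4 − 0.2x_A.
Plugging x_D into A's best response: x_A = 9.7 − 0.2(7.4 − 0.2x_A) ⇒ 0.96x_A = 8.22, so x_A = 8.5625.
Then x_D = 7.4 − 0.2·8.5625 = 5.6875.
P_A = 135 − 5·8.5625 − 2·5.6875 = 80.8125.

80.8125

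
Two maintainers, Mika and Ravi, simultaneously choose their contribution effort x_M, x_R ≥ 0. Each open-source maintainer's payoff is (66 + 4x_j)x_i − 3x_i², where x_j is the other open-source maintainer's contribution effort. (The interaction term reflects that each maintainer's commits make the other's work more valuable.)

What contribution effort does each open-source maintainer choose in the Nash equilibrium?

33

Mika's payoff is (66 + 4x_R)x_M − 3x_M².
∂π/∂x_M = 66 + 4x_R − 6x_M = 0, so x_M = 11 + (2/3)x_R.
The game is symmetric, so in equilibrium x_R = x_M: the reaction function gives (1/3)x_M = 11, hence x_M = 33.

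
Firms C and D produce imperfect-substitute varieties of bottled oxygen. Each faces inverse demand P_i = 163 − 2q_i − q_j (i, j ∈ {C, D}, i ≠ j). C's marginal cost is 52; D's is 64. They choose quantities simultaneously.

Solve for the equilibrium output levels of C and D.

Firm C's profit: π = q_C(163 − 2q_C − q_D) − 52q_C.
∂π/∂q_C = 111 − 4q_C − q_D = 0 ⇒ q_C = 27.75 − 0.25q_D.
Similarly q_D = 24.75 − 0.25q_C.
Substituting the second reaction function into the first: q_C = 27.75 − 0.25(24.75 − 0.25q_C), which gives 0.9375q_C = 21.5625 ⇒ q_C = 23.
Then q_D = 24.75 − 0.25·23 = 19.

23, 19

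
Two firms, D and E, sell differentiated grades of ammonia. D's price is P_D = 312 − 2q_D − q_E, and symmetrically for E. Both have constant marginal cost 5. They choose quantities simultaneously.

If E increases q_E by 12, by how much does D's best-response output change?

-3

Firm D's profit: π = q_D(312 − 2q_D − q_E) − 5q_D.
∂π/∂q_D = 307 − 4q_D − q_E = 0 ⇒ q_D = 76.75 − 0.25q_E.
The reaction-function slope is −0.25, so a 12-unit rise in q_E moves q_D by −0.25 × 12 = −3. D's best response falls — the actions are strategic substitutes.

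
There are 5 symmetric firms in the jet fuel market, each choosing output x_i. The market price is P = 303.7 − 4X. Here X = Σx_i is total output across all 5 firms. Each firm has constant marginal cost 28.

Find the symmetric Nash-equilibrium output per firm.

11.4875

A representative firm's profit is π_i = x_i(303.7 − 4X) − 28x_i, with X = x_i + Σ_{j≠i} x_j.
First-order condition: 275.7 − 8x_i − 4Σ_{j≠i} x_j = 0.
Imposing symmetry (x_j = x for all j) turns Σ_{j≠i} x_j into 4x, so 275.7 = 24x and x = 11.4875.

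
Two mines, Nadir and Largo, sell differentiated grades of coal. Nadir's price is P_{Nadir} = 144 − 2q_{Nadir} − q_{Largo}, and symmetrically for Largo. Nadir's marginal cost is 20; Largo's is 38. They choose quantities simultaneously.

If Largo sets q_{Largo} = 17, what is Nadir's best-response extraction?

Mine Nadir's profit: π = q_{Nadir}(144 − 2q_{Nadir} − q_{Largo}) − 20q_{Nadir}.
∂π/∂q_{Nadir} = 124 − 4q_{Nadir} − q_{Largo} = 0 ⇒ q_{Nadir} = 31 − 0.25q_{Largo}.
At q_{Largo} = 17: q_{Nadir} = 31 − 0.25·17 = 26.75.

26.75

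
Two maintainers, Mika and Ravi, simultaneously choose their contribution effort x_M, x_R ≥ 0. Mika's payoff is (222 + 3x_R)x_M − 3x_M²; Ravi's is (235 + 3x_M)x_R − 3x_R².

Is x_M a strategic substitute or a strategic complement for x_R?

strategic complements

Expanding Mika's payoff: 222x_M + 3x_Rx_M − 3x_M².
∂π/∂x_M = 222 + 3x_R − 6x_M = 0, so x_M = 37 + 0.5x_R.
The best-response slope dx_M/dx_R = 0.5 > 0: the reaction function is upward-sloping, so the choices are strategic complements.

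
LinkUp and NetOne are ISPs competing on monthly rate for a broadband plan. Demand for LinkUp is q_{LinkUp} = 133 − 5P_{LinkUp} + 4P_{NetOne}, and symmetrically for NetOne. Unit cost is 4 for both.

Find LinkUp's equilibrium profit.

2311.25

LinkUp's profit: π = (P_{LinkUp} − 4)(133 − 5P_{LinkUp} + 4P_{NetOne}).
∂π/∂P_{LinkUp} = 153 − 10P_{LinkUp} + 4P_{NetOne} = 0 ⇒ P_{LinkUp} = 15.3 + 0.4P_{NetOne}.
By symmetry P_{NetOne} = P_{LinkUp}; substituting into the reaction function, 0.6P_{LinkUp} = 15.3 and P_{LinkUp} = 25.5.
q_{LinkUp} = 133 − 5·25.5 + 4·25.5 = 107.5.
Profit = (25.5 − 4)·107.5 = 2311.25.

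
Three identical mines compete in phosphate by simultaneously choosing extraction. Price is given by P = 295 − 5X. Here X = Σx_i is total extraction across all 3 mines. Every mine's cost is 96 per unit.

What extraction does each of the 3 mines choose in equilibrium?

9.95

A representative mine's profit is π_i = x_i(295 − 5X) − 96x_i, with X = x_i + Σ_{j≠i} x_j.
First-order condition: 199 − 10x_i − 5Σ_{j≠i} x_j = 0.
Imposing symmetry (x_j = x for all j) turns Σ_{j≠i} x_j into 2x, so 199 = 20x and x = 9.95.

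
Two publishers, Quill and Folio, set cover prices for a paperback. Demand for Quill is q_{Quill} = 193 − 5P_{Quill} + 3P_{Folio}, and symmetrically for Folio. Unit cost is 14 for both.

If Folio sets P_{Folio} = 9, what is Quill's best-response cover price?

29

Quill's profit: π = (P_{Quill} − 14)(193 − 5P_{Quill} + 3P_{Folio}).
∂π/∂P_{Quill} = 263 − 10P_{Quill} + 3P_{Folio} = 0 ⇒ P_{Quill} = 26.3 + 0.3P_{Folio}.
At P_{Folio} = 9: P_{Quill} = 26.3 + 0.3·9 = 29.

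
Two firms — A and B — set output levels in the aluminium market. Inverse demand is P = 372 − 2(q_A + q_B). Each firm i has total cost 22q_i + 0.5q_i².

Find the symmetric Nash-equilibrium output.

Firm A's profit: π = q_A(372 − 2(q_A + q_B)) − 22q_A − 0.5q_A².
∂π/∂q_A = 350 − 5q_A − 2q_B = 0, so q_A = 70 − 0.4q_B.
The game is symmetric, so in equilibrium q_B = q_A: the reaction function gives 1.4q_A = 70, hence q_A = 50.

50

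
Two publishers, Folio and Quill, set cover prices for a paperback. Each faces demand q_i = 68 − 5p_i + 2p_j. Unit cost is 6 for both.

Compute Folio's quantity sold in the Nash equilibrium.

Folio's profit: π = (p_{Folio} − 6)(68 − 5p_{Folio} + 2p_{Quill}).
∂π/∂p_{Folio} = 98 − 10p_{Folio} + 2p_{Quill} = 0 ⇒ p_{Folio} = 9.8 + 0.2p_{Quill}.
By symmetry p_{Quill} = p_{Folio}; substituting into the reaction function, 0.8p_{Folio} = 9.8 and p_{Folio} = 12.25.
q_{Folio} = 68 − 5·12.25 + 2·12.25 = 31.25.

31.25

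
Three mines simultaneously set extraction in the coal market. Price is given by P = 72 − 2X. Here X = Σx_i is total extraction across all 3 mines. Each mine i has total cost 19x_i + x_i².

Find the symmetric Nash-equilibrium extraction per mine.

A representative mine's profit is π_i = x_i(72 − 2X) − 19x_i − x_i², with X = x_i + Σ_{j≠i} x_j.
First-order condition: 53 − 6x_i − 2Σ_{j≠i} x_j = 0.
Imposing symmetry (x_j = x for all j) turns Σ_{j≠i} x_j into 2x, so 53 = 10x and x = 5.3.

5.3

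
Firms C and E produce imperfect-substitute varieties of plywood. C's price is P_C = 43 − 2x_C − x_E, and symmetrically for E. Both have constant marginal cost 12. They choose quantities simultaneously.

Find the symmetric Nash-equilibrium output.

Firm C's profit: π = x_C(43 − 2x_C − x_E) − 12x_C.
∂π/∂x_C = 31 − 4x_C − x_E = 0 ⇒ x_C = 7.75 − 0.25x_E.
The game is symmetric, so in equilibrium x_E = x_C: the reaction function gives 1.25x_C = 7.75, hence x_C = 6.2.

6.2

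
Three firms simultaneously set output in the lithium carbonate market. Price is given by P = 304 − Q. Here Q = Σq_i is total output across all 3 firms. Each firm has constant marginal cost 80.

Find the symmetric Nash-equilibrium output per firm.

56

A representative firm's profit is π_i = q_i(304 − Q) − 80q_i, with Q = q_i + Σ_{j≠i} q_j.
First-order condition: 224 − 2q_i − Σ_{j≠i} q_j = 0.
With identical firms, set every q_j = q: then 224 − 2q − 2q = 0, i.e. q = 224/4 = 56.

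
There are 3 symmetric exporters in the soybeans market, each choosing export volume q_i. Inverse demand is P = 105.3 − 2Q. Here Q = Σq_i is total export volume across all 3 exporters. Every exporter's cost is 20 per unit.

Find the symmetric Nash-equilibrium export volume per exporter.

10.6625

A representative exporter's profit is π_i = q_i(105.3 − 2Q) − 20q_i, with Q = q_i + Σ_{j≠i} q_j.
First-order condition: 85.3 − 4q_i − 2Σ_{j≠i} q_j = 0.
With identical exporters, set every q_j = q: then 85.3 − 4q − 4q = 0, i.e. q = 85.3/8 = 10.6625.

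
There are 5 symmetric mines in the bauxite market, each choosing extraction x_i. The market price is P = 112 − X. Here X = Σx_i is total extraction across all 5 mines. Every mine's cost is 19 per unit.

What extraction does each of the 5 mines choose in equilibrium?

A representative mine's profit is π_i = x_i(112 − X) − 19x_i, with X = x_i + Σ_{j≠i} x_j.
First-order condition: 93 − 2x_i − Σ_{j≠i} x_j = 0.
Imposing symmetry (x_j = x for all j) turns Σ_{j≠i} x_j into 4x, so 93 = 6x and x = 15.5.

15.5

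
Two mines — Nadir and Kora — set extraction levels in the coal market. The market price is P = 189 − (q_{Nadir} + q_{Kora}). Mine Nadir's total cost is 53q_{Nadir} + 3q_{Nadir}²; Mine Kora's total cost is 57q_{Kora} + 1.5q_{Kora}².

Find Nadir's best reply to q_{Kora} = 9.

15.875

Mine Nadir's profit: π = q_{Nadir}(189 − (q_{Nadir} + q_{Kora})) − 53q_{Nadir} − 3q_{Nadir}².
∂π/∂q_{Nadir} = 136 − 8q_{Nadir} − q_{Kora} = 0, so q_{Nadir} = 17 − 0.125q_{Kora}.
At q_{Kora} = 9: q_{Nadir} = 17 − 0.125·9 = 15.875.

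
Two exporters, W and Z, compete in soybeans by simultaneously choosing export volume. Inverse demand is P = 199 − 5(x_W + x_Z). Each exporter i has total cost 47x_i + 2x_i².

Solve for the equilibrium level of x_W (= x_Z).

Exporter W's profit: π = x_W(199 − 5(x_W + x_Z)) − 47x_W − 2x_W².
∂π/∂x_W = 152 − 14x_W − 5x_Z = 0, so x_W = 76/7 − (5/14)x_Z.
Setting x_W = x_Z in the reaction function: x_W = 76/7 − (5/14)x_W, so x_W = (76/7) / (19/14) = 8.

8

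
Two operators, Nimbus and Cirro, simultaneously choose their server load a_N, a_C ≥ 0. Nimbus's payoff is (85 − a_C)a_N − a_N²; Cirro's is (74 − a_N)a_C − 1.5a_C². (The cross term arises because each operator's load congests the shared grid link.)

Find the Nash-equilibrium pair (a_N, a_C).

36.2, 12.6

Expanding Nimbus's payoff: 85a_N − a_Ca_N − a_N².
∂π/∂a_N = 85 − a_C − 2a_N = 0, so a_N = 42.5 − 0.5a_C.
Likewise for Cirro: a_C = 74/3 − (1/3)a_N.
Substituting the second reaction function into the first: a_N = 42.5 − 0.5(74/3 − (1/3)a_N), which gives (5/6)a_N = 181/6 ⇒ a_N = 36.2.
Then a_C = 74/3 − (1/3)·36.2 = 12.6.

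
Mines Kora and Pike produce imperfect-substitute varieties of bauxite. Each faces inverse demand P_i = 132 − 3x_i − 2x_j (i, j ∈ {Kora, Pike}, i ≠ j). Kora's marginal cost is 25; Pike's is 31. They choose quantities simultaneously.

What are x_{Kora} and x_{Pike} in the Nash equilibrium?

Mine Kora's profit: π = x_{Kora}(132 − 3x_{Kora} − 2x_{Pike}) − 25x_{Kora}.
∂π/∂x_{Kora} = 107 − 6x_{Kora} − 2x_{Pike} = 0 ⇒ x_{Kora} = 107/6 − (1/3)x_{Pike}.
Similarly x_{Pike} = 101/6 − (1/3)x_{Kora}.
Substituting the second reaction function into the first: x_{Kora} = 107/6 − (1/3)(101/6 − (1/3)x_{Kora}), which gives (8/9)x_{Kora} = 110/9 ⇒ x_{Kora} = 13.75.
Then x_{Pike} = 101/6 − (1/3)·13.75 = 12.25.

13.75, 12.25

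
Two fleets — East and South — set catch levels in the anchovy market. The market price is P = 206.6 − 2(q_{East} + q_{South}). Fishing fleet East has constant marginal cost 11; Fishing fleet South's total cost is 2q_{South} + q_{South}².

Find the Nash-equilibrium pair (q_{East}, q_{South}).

Fishing fleet East's profit: π = q_{East}(206.6 − 2(q_{East} + q_{South})) − 11q_{East}.
∂π/∂q_{East} = 195.6 − 4q_{East} − 2q_{South} = 0, so q_{East} = 48.9 − 0.5q_{South}.
For South: ∂π/∂q_{South} = 204.6 − 6q_{South} − 2q_{East} = 0 ⇒ q_{South} = 34.1 − (1/3)q_{East}.
Substituting the second reaction function into the first: q_{East} = 48.9 − 0.5(34.1 − (1/3)q_{East}), which gives (5/6)q_{East} = 31.85 ⇒ q_{East} = 38.22.
Then q_{South} = 34.1 − (1/3)·38.22 = 21.36.

38.22, 21.36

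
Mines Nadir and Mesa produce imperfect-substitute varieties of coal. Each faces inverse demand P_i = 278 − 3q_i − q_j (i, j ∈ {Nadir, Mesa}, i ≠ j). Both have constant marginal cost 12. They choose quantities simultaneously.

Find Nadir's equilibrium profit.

4332

Mine Nadir's profit: π = q_{Nadir}(278 − 3q_{Nadir} − q_{Mesa}) − 12q_{Nadir}.
∂π/∂q_{Nadir} = 266 − 6q_{Nadir} − q_{Mesa} = 0 ⇒ q_{Nadir} = 133/3 − (1/6)q_{Mesa}.
The game is symmetric, so in equilibrium q_{Mesa} = q_{Nadir}: the reaction function gives (7/6)q_{Nadir} = 133/3, hence q_{Nadir} = 38.
P_{Nadir} = 278 − 3·38 − 38 = 126.
Profit = (126 − 12)·38 = 4332.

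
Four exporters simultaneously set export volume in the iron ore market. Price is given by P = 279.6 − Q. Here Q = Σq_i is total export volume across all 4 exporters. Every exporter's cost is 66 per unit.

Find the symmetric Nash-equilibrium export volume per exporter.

42.72

A representative exporter's profit is π_i = q_i(279.6 − Q) − 66q_i, with Q = q_i + Σ_{j≠i} q_j.
First-order condition: 213.6 − 2q_i − Σ_{j≠i} q_j = 0.
In a symmetric equilibrium every exporter chooses the same q, so Σ_{j≠i} q_j = 3q. The condition becomes 213.6 − 5q = 0, giving q = 213.6/5 = 42.72.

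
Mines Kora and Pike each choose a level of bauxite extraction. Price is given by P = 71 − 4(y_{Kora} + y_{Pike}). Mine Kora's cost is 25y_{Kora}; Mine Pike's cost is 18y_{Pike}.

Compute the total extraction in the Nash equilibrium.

Mine Kora's profit: π = y_{Kora}(71 − 4(y_{Kora} + y_{Pike})) − 25y_{Kora}.
∂π/∂y_{Kora} = 46 − 8y_{Kora} − 4y_{Pike} = 0, so y_{Kora} = 5.75 − 0.5y_{Pike}.
By the same steps for Pike: y_{Pike} = 6.625 − 0.5y_{Kora}.
Substituting the second reaction function into the first: y_{Kora} = 5.75 − 0.5(6.625 − 0.5y_{Kora}), which gives 0.75y_{Kora} = 2.4375 ⇒ y_{Kora} = 3.25.
Then y_{Pike} = 6.625 − 0.5·3.25 = 5.
Total extraction: 3.25 + 5 = 8.25.

8.25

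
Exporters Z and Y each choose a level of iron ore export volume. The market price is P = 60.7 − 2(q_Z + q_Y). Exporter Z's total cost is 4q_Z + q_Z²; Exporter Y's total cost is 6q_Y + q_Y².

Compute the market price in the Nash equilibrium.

32.85

Exporter Z's profit: π = q_Z(60.7 − 2(q_Z + q_Y)) − 4q_Z − q_Z².
∂π/∂q_Z = 56.7 − 6q_Z − 2q_Y = 0, so q_Z = 9.45 − (1/3)q_Y.
By the same steps for Y: q_Y = 547/60 − (1/3)q_Z.
Substituting the second reaction function into the first: q_Z = 9.45 − (1/3)(547/60 − (1/3)q_Z), which gives (8/9)q_Z = 577/90 ⇒ q_Z = 7.2125.
Then q_Y = 547/60 − (1/3)·7.2125 = 6.7125.
Equilibrium price: P = 60.7 − 2·13.925 = 32.85.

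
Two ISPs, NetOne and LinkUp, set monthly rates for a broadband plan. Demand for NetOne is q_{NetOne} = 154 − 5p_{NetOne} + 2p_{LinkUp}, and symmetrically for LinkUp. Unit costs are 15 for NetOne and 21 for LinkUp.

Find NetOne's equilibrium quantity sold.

NetOne's profit: π = (p_{NetOne} − 15)(154 − 5p_{NetOne} + 2p_{LinkUp}).
∂π/∂p_{NetOne} = 229 − 10p_{NetOne} + 2p_{LinkUp} = 0 ⇒ p_{NetOne} = 22.9 + 0.2p_{LinkUp}.
Similarly p_{LinkUp} = 25.9 + 0.2p_{NetOne}.
Solving the two reaction functions simultaneously: (1 − (0.2)(0.2))p_{NetOne} = 22.9 + 0.2·25.9, so 0.96p_{NetOne} = 28.08 and p_{NetOne} = 29.25.
Then p_{LinkUp} = 25.9 + 0.2·29.25 = 31.75.
q_{NetOne} = 154 − 5·29.25 + 2·31.75 = 71.25.

71.25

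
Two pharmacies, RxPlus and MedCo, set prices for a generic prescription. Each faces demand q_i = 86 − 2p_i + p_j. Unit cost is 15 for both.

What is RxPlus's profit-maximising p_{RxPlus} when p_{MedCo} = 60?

44

RxPlus's profit: π = (p_{RxPlus} − 15)(86 − 2p_{RxPlus} + p_{MedCo}).
∂π/∂p_{RxPlus} = 116 − 4p_{RxPlus} + p_{MedCo} = 0 ⇒ p_{RxPlus} = 29 + 0.25p_{MedCo}.
At p_{MedCo} = 60: p_{RxPlus} = 29 + 0.25·60 = 44.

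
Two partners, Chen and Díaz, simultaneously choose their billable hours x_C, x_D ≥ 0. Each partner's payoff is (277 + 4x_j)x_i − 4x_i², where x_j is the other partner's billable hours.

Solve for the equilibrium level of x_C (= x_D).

Chen's payoff is (277 + 4x_D)x_C − 4x_C².
∂π/∂x_C = 277 + 4x_D − 8x_C = 0, so x_C = 34.625 + 0.5x_D.
By symmetry x_D = x_C; substituting into the reaction function, 0.5x_C = 34.625 and x_C = 69.25.

69.25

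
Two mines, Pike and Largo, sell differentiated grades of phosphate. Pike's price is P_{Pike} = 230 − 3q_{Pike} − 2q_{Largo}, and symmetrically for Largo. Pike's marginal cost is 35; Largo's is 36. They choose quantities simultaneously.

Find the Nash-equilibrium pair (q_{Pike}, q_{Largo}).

Mine Pike's profit: π = q_{Pike}(230 − 3q_{Pike} − 2q_{Largo}) − 35q_{Pike}.
∂π/∂q_{Pike} = 195 − 6q_{Pike} − 2q_{Largo} = 0 ⇒ q_{Pike} = 32.5 − (1/3)q_{Largo}.
Similarly q_{Largo} = 97/3 − (1/3)q_{Pike}.
Solving the two reaction functions simultaneously: (1 − (−1/3)(−1/3))q_{Pike} = 32.5 − (1/3)·(97/3), so (8/9)q_{Pike} = 391/18 and q_{Pike} = 24.4375.
Then q_{Largo} = 97/3 − (1/3)·24.4375 = 24.1875.

24.4375, 24.1875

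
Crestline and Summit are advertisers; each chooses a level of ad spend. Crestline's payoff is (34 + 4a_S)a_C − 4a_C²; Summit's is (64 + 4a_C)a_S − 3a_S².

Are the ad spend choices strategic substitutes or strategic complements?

Expanding Crestline's payoff: 34a_C + 4a_Sa_C − 4a_C².
∂π/∂a_C = 34 + 4a_S − 8a_C = 0, so a_C = 4.25 + 0.5a_S.
The best-response slope da_C/da_S = 0.5 > 0: the reaction function is upward-sloping, so the choices are strategic complements.

strategic complements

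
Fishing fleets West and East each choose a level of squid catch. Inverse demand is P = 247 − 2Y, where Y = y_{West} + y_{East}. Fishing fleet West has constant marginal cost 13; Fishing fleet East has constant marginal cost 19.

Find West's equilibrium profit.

Fishing fleet West's profit: π = y_{West}(247 − 2(y_{West} + y_{East})) − 13y_{West}.
∂π/∂y_{West} = 234 − 4y_{West} − 2y_{East} = 0, so y_{West} = 58.5 − 0.5y_{East}.
By the same steps for East: y_{East} = 57 − 0.5y_{West}.
Solving the two reaction functions simultaneously: (1 − (−0.5)(−0.5))y_{West} = 58.5 − 0.5·57, so 0.75y_{West} = 30 and y_{West} = 40.
Then y_{East} = 57 − 0.5·40 = 37.
Price P = 247 − 2·77 = 93.
West's profit: (93 − 13)·40 = 3200.

3200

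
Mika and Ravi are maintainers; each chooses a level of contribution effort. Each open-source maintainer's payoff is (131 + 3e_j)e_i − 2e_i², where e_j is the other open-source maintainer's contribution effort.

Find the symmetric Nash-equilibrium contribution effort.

Mika's payoff is (131 + 3e_R)e_M − 2e_M².
∂π/∂e_M = 131 + 3e_R − 4e_M = 0, so e_M = 32.75 + 0.75e_R.
Setting e_M = e_R in the reaction function: e_M = 32.75 + 0.75e_M, so e_M = 32.75 / 0.25 = 131.

131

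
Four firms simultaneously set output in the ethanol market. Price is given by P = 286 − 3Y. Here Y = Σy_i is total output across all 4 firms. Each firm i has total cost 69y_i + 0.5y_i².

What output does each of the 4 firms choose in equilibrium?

A representative firm's profit is π_i = y_i(286 − 3Y) − 69y_i − 0.5y_i², with Y = y_i + Σ_{j≠i} y_j.
First-order condition: 217 − 7y_i − 3Σ_{j≠i} y_j = 0.
Imposing symmetry (y_j = y for all j) turns Σ_{j≠i} y_j into 3y, so 217 = 16y and y = 13.5625.

13.5625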